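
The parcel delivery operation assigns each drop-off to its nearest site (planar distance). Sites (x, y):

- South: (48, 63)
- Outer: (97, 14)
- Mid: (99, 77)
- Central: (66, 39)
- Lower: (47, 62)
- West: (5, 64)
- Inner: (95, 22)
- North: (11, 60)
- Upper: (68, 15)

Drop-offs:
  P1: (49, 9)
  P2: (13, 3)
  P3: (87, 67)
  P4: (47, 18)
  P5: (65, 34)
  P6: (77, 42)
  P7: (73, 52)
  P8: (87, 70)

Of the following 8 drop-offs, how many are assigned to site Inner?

P1 → Upper
P2 → Upper
P3 → Mid
P4 → Upper
P5 → Central
P6 → Central
P7 → Central
P8 → Mid
0 of the 8 go to Inner.

0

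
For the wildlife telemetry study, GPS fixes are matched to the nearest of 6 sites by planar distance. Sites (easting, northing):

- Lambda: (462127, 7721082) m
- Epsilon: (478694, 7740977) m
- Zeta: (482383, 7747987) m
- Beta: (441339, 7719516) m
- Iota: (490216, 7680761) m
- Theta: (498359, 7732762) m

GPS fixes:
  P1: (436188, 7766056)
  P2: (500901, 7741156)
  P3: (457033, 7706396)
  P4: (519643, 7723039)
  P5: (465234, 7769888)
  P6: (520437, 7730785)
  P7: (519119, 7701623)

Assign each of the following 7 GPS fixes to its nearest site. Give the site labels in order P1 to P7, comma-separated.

Beta, Theta, Lambda, Theta, Zeta, Theta, Iota

P1 → Beta (d²=2192504401.00)
P2 → Theta (d²=76921000.00)
P3 → Lambda (d²=241627432.00)
P4 → Theta (d²=547545385.00)
P5 → Zeta (d²=773742002.00)
P6 → Theta (d²=491346613.00)
P7 → Iota (d²=1270606453.00)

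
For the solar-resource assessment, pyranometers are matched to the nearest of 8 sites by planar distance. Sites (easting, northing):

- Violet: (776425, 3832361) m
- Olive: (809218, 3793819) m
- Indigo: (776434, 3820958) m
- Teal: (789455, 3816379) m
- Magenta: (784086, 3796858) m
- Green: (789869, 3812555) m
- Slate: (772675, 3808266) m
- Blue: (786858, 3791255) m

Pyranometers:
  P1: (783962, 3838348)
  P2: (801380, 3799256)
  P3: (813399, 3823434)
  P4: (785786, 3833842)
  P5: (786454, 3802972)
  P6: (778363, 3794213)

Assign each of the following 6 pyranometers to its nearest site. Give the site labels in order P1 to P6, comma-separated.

Violet, Olive, Teal, Violet, Magenta, Magenta

P1 → Violet (d²=92650538.00)
P2 → Olive (d²=90995213.00)
P3 → Teal (d²=623088161.00)
P4 → Violet (d²=89821682.00)
P5 → Magenta (d²=42988420.00)
P6 → Magenta (d²=39748754.00)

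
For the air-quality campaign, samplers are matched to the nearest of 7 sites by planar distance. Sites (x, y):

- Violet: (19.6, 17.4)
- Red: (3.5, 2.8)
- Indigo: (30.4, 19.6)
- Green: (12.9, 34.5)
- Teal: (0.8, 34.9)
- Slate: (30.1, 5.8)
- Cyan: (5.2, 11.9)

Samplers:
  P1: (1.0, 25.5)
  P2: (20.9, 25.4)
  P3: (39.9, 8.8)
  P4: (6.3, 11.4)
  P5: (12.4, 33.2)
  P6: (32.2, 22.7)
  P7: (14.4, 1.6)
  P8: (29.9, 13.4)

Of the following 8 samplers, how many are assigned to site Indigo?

P1 → Teal
P2 → Violet
P3 → Slate
P4 → Cyan
P5 → Green
P6 → Indigo
P7 → Red
P8 → Indigo
2 of the 8 go to Indigo.

2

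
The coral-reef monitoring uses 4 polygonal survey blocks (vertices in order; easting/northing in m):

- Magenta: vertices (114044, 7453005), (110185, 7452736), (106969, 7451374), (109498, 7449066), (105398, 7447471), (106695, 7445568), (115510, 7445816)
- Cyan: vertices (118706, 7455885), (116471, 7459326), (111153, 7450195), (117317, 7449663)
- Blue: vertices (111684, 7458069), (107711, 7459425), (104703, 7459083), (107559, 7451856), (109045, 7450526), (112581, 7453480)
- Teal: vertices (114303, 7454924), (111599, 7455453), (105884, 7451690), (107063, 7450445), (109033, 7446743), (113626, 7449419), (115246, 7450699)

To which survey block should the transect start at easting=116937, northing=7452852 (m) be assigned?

Cast a ray rightward from (116937, 7452852). For each polygon, the edges (by vertex number in listed order) whose endpoints lie on opposite sides of northing = 7452852, where each meets that height, and whether that is right or left of the point:
Magenta: 1–2 at easting≈111849.1 (left), 7–1 at easting≈114075.2 (left) → 0 crossings.
Cyan: 2–3 at easting≈112700.5 (left), 4–1 at easting≈118028.9 (right) → 1 crossing.
Blue: 3–4 at easting≈107165.4 (left), 5–6 at easting≈111829.3 (left) → 0 crossings.
Teal: 2–3 at easting≈107648.8 (left), 7–1 at easting≈114765.5 (left) → 0 crossings.
Only Cyan has an odd count, so the point is inside Cyan.

Cyan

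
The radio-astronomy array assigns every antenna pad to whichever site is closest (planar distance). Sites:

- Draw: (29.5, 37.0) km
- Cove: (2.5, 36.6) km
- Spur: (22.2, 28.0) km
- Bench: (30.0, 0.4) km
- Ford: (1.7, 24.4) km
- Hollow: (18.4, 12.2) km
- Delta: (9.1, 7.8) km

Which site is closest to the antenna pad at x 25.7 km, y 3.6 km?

Bench

Squared distances to each site:
Draw: 1130.000; Cove: 1627.240; Spur: 607.610; Bench: 28.730; Ford: 1008.640; Hollow: 127.250; Delta: 293.200.
Minimum at Bench.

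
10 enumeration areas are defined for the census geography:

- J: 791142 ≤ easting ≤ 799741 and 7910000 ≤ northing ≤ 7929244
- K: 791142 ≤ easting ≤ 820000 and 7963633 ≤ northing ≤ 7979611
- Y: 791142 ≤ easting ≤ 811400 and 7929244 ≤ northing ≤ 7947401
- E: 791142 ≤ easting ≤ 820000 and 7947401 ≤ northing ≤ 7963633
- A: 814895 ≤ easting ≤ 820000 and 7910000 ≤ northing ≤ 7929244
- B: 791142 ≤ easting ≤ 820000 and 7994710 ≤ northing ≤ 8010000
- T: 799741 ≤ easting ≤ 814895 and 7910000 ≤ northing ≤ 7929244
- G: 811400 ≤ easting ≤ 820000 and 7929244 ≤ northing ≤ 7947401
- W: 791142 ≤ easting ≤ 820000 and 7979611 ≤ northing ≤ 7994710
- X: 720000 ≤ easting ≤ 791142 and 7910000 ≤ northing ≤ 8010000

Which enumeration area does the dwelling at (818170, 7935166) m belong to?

The point has easting = 818170 and northing = 7935166.
Only G satisfies 811400 ≤ easting ≤ 820000 and 7929244 ≤ northing ≤ 7947401.

G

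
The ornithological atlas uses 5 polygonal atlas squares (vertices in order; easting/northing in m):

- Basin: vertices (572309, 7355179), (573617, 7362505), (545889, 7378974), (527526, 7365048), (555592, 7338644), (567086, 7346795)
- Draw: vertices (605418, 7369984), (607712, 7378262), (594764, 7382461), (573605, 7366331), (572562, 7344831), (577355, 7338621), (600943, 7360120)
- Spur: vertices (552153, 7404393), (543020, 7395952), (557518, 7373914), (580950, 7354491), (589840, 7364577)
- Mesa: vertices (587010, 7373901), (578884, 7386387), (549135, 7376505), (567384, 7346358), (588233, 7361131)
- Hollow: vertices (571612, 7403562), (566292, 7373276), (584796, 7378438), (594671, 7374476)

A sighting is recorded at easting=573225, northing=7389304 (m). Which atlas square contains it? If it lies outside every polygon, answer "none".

Cast a ray rightward from (573225, 7389304). For each polygon, the edges (by vertex number in listed order) whose endpoints lie on opposite sides of northing = 7389304, where each meets that height, and whether that is right or left of the point:
Basin: no edge straddles that height → 0 crossings.
Draw: no edge straddles that height → 0 crossings.
Spur: 2–3 at easting≈547393.5 (left), 5–1 at easting≈566435.2 (left) → 0 crossings.
Mesa: no edge straddles that height → 0 crossings.
Hollow: 1–2 at easting≈569107.5 (left), 4–1 at easting≈582915.6 (right) → 1 crossing.
Only Hollow has an odd count, so the point is inside Hollow.

Hollow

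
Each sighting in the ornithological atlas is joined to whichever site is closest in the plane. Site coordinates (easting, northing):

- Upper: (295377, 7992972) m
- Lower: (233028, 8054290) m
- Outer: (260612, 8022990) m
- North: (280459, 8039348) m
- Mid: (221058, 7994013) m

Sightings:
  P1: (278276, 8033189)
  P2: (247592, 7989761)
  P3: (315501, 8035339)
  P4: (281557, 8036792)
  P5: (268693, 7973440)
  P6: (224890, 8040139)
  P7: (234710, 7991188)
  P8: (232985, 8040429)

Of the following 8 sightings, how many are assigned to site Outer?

P1 → North
P2 → Mid
P3 → North
P4 → North
P5 → Upper
P6 → Lower
P7 → Mid
P8 → Lower
0 of the 8 go to Outer.

0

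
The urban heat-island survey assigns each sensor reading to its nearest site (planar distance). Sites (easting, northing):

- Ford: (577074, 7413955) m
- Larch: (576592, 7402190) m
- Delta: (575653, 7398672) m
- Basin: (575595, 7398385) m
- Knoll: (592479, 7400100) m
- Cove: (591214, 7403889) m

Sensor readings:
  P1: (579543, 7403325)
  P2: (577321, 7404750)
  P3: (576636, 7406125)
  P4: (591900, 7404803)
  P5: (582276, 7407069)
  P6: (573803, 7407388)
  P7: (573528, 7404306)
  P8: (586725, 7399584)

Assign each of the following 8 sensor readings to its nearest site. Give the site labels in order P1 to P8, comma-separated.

P1 → Larch (d²=9996626.00)
P2 → Larch (d²=7085041.00)
P3 → Larch (d²=15486161.00)
P4 → Cove (d²=1305992.00)
P5 → Larch (d²=56112497.00)
P6 → Larch (d²=34797725.00)
P7 → Larch (d²=13865552.00)
P8 → Knoll (d²=33374772.00)

Larch, Larch, Larch, Cove, Larch, Larch, Larch, Knoll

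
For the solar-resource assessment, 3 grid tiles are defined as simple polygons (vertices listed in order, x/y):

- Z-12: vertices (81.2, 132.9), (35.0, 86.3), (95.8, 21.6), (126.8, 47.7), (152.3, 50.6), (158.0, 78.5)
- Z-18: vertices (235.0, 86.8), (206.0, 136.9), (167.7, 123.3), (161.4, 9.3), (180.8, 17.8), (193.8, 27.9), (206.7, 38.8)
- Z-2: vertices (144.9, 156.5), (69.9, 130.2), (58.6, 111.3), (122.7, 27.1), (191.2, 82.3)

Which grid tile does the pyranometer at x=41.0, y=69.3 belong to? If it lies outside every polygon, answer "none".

none

Cast a ray rightward from (41.0, 69.3). For each polygon, the edges (by vertex number in listed order) whose endpoints lie on opposite sides of y = 69.3, where each meets that height, and whether that is right or left of the point:
Z-12: 2–3 at x≈50.98 (right), 5–6 at x≈156.12 (right) → 2 crossings.
Z-18: 3–4 at x≈164.72 (right), 7–1 at x≈224.68 (right) → 2 crossings.
Z-2: 3–4 at x≈90.57 (right), 4–5 at x≈175.07 (right) → 2 crossings.
All counts are even, so the point lies outside every listed polygon.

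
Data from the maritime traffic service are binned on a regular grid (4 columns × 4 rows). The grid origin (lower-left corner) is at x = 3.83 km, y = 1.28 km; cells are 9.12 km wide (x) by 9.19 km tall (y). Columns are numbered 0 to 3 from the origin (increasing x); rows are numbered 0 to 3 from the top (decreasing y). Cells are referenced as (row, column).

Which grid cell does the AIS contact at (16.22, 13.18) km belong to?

Column index: ⌊(16.22 − 3.83) / 9.12⌋ = ⌊1.359⌋ = 1
Row offset from origin: ⌊(13.18 − 1.28) / 9.19⌋ = ⌊1.295⌋ = 1 → row 2 (counted from top)

(2, 1)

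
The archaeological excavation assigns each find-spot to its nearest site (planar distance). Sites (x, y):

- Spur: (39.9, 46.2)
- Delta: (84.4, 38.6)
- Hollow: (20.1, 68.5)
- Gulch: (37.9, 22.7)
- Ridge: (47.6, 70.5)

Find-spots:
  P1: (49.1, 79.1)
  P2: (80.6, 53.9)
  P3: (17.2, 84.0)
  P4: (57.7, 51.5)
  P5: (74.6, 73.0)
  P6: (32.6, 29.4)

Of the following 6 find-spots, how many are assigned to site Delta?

P1 → Ridge
P2 → Delta
P3 → Hollow
P4 → Spur
P5 → Ridge
P6 → Gulch
1 of the 6 goes to Delta.

1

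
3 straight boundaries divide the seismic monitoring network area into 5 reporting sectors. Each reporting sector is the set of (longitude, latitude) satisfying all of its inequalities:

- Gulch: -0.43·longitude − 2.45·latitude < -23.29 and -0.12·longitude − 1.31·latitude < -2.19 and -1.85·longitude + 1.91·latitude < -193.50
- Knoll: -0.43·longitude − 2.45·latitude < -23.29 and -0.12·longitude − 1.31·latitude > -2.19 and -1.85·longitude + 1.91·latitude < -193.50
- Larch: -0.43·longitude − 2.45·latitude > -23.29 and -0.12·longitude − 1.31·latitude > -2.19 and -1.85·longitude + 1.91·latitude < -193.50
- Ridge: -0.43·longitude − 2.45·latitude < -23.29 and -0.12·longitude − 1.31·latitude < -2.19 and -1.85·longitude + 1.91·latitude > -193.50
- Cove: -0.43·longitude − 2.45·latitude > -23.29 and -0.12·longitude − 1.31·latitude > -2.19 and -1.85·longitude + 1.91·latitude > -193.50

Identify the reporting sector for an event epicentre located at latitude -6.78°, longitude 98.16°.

-0.43·98.16 − 2.45·-6.78 = -25.598, which is < -23.29
-0.12·98.16 − 1.31·-6.78 = -2.897, which is < -2.19
-1.85·98.16 + 1.91·-6.78 = -194.546, which is < -193.50
This sign pattern matches Gulch.

Gulch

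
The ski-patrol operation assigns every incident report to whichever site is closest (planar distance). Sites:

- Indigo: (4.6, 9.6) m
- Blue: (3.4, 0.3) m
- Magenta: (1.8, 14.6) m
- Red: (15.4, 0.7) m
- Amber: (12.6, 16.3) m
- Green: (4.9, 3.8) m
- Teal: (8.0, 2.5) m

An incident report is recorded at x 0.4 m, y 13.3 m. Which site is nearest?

Squared distances to each site:
Indigo: 31.330; Blue: 178.000; Magenta: 3.650; Red: 383.760; Amber: 157.840; Green: 110.500; Teal: 174.400.
Minimum at Magenta.

Magenta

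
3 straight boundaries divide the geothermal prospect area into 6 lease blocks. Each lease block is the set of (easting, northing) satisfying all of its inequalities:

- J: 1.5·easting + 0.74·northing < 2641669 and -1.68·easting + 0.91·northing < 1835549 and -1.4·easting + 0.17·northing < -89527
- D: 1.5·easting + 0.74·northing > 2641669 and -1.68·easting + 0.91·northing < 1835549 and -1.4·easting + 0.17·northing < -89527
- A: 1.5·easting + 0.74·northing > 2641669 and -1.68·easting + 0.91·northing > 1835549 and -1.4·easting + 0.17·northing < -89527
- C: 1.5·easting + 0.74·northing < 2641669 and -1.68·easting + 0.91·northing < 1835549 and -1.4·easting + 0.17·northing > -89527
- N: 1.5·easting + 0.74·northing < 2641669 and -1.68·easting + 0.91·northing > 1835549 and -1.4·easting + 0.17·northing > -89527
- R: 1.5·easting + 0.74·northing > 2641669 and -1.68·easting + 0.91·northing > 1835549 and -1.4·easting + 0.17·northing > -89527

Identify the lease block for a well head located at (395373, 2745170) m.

1.5·395373 + 0.74·2745170 = 2624485.300, which is < 2641669
-1.68·395373 + 0.91·2745170 = 1833878.060, which is < 1835549
-1.4·395373 + 0.17·2745170 = -86843.300, which is > -89527
This sign pattern matches C.

C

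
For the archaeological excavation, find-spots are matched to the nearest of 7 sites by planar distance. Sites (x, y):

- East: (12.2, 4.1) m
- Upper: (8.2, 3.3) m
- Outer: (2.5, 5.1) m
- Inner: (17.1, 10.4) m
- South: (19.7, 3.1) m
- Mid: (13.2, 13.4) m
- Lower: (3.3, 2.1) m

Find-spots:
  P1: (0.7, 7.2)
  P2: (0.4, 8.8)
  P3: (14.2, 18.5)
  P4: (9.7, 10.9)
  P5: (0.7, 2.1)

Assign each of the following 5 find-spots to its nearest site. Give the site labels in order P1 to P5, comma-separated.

P1 → Outer (d²=7.65)
P2 → Outer (d²=18.10)
P3 → Mid (d²=27.01)
P4 → Mid (d²=18.50)
P5 → Lower (d²=6.76)

Outer, Outer, Mid, Mid, Lower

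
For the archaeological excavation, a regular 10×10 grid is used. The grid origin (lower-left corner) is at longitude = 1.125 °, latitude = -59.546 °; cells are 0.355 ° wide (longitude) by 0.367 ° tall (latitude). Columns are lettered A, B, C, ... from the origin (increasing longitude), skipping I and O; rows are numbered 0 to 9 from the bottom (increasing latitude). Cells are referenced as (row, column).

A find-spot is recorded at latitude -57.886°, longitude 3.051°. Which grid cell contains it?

(4, F)

Column index: ⌊(3.051 − 1.125) / 0.355⌋ = ⌊5.425⌋ = 5 → column F
Row offset from origin: ⌊(-57.886 − -59.546) / 0.367⌋ = ⌊4.523⌋ = 4 → row 4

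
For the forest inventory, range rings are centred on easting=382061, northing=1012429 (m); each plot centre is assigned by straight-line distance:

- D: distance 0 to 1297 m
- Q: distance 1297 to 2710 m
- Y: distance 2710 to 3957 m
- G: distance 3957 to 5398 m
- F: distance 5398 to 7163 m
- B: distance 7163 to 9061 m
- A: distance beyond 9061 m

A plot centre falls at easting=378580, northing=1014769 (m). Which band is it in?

Distance = √((378580−382061)² + (1014769−1012429)²) = √(12117361.000 + 5475600.000) = 4194.396 m.
3957 ≤ 4194.396 < 5398 → G.

G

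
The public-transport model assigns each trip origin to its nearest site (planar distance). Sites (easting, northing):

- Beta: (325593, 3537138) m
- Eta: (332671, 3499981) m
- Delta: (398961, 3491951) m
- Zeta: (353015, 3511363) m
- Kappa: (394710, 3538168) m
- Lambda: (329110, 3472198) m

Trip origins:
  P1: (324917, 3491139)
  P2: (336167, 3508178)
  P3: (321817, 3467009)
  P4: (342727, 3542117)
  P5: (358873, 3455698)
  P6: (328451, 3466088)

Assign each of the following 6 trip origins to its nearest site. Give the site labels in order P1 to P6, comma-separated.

Eta, Eta, Lambda, Beta, Lambda, Lambda

P1 → Eta (d²=138305480.00)
P2 → Eta (d²=79412825.00)
P3 → Lambda (d²=80113570.00)
P4 → Beta (d²=318364397.00)
P5 → Lambda (d²=1158086169.00)
P6 → Lambda (d²=37766381.00)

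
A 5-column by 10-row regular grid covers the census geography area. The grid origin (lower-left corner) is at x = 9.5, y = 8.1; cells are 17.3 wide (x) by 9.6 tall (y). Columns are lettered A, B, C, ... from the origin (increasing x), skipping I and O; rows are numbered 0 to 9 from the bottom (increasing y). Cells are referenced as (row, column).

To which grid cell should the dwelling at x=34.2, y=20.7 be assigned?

(1, B)

Column index: ⌊(34.2 − 9.5) / 17.3⌋ = ⌊1.428⌋ = 1 → column B
Row offset from origin: ⌊(20.7 − 8.1) / 9.6⌋ = ⌊1.312⌋ = 1 → row 1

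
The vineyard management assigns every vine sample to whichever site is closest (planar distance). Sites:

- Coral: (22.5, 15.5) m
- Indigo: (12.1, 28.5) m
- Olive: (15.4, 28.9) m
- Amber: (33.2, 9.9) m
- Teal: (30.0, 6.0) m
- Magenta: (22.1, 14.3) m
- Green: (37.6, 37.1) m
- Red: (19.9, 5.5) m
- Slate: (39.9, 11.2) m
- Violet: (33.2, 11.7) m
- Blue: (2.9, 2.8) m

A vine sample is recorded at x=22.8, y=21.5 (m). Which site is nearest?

Coral

Squared distances to each site:
Coral: 36.090; Indigo: 163.490; Olive: 109.520; Amber: 242.720; Teal: 292.090; Magenta: 52.330; Green: 462.400; Red: 264.410; Slate: 398.500; Violet: 204.200; Blue: 745.700.
Minimum at Coral.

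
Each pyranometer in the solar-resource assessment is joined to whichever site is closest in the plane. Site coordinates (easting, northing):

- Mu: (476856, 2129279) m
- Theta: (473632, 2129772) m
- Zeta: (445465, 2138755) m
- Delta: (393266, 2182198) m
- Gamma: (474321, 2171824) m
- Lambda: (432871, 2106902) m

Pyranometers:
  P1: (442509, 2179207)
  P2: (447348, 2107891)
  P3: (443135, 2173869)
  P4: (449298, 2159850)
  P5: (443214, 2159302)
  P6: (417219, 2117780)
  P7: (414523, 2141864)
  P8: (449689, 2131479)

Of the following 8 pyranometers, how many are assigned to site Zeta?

P1 → Gamma
P2 → Lambda
P3 → Gamma
P4 → Zeta
P5 → Zeta
P6 → Lambda
P7 → Zeta
P8 → Zeta
4 of the 8 go to Zeta.

4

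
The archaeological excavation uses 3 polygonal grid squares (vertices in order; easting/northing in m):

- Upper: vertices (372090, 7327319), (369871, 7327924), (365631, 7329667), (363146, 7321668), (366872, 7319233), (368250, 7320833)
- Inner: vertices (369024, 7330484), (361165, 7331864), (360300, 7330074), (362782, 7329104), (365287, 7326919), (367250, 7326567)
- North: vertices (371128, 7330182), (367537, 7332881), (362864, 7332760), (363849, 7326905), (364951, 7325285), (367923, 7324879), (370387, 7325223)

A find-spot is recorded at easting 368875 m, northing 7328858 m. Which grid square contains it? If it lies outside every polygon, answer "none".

Cast a ray rightward from (368875, 7328858). For each polygon, the edges (by vertex number in listed order) whose endpoints lie on opposite sides of northing = 7328858, where each meets that height, and whether that is right or left of the point:
Upper: 2–3 at easting≈367599.0 (left), 3–4 at easting≈365379.7 (left) → 0 crossings.
Inner: 4–5 at easting≈363064.0 (left), 6–1 at easting≈368287.6 (left) → 0 crossings.
North: 3–4 at easting≈363520.4 (left), 7–1 at easting≈370930.2 (right) → 1 crossing.
Only North has an odd count, so the point is inside North.

North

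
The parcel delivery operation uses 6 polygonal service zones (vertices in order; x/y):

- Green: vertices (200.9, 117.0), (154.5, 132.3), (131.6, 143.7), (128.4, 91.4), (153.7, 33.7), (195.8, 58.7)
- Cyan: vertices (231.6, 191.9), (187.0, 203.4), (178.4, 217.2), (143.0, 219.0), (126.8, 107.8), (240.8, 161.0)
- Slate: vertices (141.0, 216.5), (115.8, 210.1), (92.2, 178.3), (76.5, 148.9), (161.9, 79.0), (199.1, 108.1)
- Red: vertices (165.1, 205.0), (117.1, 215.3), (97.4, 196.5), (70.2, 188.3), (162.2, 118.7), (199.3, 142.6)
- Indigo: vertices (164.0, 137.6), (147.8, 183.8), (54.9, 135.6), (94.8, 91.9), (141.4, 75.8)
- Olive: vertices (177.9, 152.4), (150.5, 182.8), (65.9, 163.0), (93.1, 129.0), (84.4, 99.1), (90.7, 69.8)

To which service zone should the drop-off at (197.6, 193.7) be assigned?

Cast a ray rightward from (197.6, 193.7). For each polygon, the edges (by vertex number in listed order) whose endpoints lie on opposite sides of y = 193.7, where each meets that height, and whether that is right or left of the point:
Green: no edge straddles that height → 0 crossings.
Cyan: 1–2 at x≈224.62 (right), 4–5 at x≈139.31 (left) → 1 crossing.
Slate: 2–3 at x≈103.63 (left), 6–1 at x≈153.22 (left) → 0 crossings.
Red: 3–4 at x≈88.11 (left), 6–1 at x≈171.29 (left) → 0 crossings.
Indigo: no edge straddles that height → 0 crossings.
Olive: no edge straddles that height → 0 crossings.
Only Cyan has an odd count, so the point is inside Cyan.

Cyan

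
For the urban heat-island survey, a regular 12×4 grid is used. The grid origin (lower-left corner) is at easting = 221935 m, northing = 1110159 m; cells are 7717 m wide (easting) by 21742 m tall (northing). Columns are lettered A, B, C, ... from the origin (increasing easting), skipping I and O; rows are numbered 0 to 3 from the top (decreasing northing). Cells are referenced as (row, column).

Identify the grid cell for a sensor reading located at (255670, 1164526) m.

Column index: ⌊(255670 − 221935) / 7717⌋ = ⌊4.372⌋ = 4 → column E
Row offset from origin: ⌊(1164526 − 1110159) / 21742⌋ = ⌊2.501⌋ = 2 → row 1 (counted from top)

(1, E)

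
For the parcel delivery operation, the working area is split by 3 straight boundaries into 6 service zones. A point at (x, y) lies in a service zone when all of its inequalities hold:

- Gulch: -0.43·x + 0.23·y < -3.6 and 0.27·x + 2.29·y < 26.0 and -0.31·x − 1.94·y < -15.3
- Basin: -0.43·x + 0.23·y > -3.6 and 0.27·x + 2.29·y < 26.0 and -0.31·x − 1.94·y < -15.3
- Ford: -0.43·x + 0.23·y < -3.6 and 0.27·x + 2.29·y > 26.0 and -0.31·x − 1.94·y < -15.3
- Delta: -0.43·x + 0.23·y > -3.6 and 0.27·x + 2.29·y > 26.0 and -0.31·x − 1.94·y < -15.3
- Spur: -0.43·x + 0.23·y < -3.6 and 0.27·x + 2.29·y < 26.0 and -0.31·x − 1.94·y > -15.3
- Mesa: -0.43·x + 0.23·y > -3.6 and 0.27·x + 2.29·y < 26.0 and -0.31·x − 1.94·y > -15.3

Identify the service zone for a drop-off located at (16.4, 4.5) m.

-0.43·16.4 + 0.23·4.5 = -6.017, which is < -3.6
0.27·16.4 + 2.29·4.5 = 14.733, which is < 26.0
-0.31·16.4 − 1.94·4.5 = -13.814, which is > -15.3
This sign pattern matches Spur.

Spur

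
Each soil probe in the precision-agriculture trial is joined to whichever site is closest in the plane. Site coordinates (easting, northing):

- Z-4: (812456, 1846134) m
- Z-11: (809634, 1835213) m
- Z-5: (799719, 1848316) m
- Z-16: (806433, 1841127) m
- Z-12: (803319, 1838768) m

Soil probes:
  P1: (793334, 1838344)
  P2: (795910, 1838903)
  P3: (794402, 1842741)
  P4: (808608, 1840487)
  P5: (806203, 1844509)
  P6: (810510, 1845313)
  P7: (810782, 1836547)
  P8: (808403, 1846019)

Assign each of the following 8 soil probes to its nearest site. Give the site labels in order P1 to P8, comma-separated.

Z-12, Z-12, Z-5, Z-16, Z-16, Z-4, Z-11, Z-4

P1 → Z-12 (d²=99880001.00)
P2 → Z-12 (d²=54911506.00)
P3 → Z-5 (d²=59351114.00)
P4 → Z-16 (d²=5140225.00)
P5 → Z-16 (d²=11490824.00)
P6 → Z-4 (d²=4460957.00)
P7 → Z-11 (d²=3097460.00)
P8 → Z-4 (d²=16440034.00)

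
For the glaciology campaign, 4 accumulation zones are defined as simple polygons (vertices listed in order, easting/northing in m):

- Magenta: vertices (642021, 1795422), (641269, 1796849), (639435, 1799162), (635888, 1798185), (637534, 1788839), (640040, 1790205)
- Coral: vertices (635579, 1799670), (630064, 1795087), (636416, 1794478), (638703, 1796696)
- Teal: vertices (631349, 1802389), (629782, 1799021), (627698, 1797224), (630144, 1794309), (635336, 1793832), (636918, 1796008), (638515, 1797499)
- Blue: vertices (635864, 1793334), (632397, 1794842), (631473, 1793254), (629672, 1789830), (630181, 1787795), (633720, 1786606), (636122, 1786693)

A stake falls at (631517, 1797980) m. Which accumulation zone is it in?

Teal

Cast a ray rightward from (631517, 1797980). For each polygon, the edges (by vertex number in listed order) whose endpoints lie on opposite sides of northing = 1797980, where each meets that height, and whether that is right or left of the point:
Magenta: 2–3 at easting≈640372.2 (right), 4–5 at easting≈635924.1 (right) → 2 crossings.
Coral: 1–2 at easting≈633545.3 (right), 4–1 at easting≈637354.2 (right) → 2 crossings.
Teal: 2–3 at easting≈628574.7 (left), 7–1 at easting≈637810.1 (right) → 1 crossing.
Blue: no edge straddles that height → 0 crossings.
Only Teal has an odd count, so the point is inside Teal.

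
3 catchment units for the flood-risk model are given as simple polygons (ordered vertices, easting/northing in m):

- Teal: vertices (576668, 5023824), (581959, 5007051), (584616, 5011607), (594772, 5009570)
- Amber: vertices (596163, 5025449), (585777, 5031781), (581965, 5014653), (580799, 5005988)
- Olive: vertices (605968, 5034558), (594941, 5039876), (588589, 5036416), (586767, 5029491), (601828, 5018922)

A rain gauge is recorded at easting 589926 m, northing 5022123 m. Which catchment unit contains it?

Cast a ray rightward from (589926, 5022123). For each polygon, the edges (by vertex number in listed order) whose endpoints lie on opposite sides of northing = 5022123, where each meets that height, and whether that is right or left of the point:
Teal: 1–2 at easting≈577204.6 (left), 4–1 at easting≈578828.4 (left) → 0 crossings.
Amber: 2–3 at easting≈583627.5 (left), 4–1 at easting≈593537.2 (right) → 1 crossing.
Olive: 4–5 at easting≈597266.5 (right), 5–1 at easting≈602675.5 (right) → 2 crossings.
Only Amber has an odd count, so the point is inside Amber.

Amber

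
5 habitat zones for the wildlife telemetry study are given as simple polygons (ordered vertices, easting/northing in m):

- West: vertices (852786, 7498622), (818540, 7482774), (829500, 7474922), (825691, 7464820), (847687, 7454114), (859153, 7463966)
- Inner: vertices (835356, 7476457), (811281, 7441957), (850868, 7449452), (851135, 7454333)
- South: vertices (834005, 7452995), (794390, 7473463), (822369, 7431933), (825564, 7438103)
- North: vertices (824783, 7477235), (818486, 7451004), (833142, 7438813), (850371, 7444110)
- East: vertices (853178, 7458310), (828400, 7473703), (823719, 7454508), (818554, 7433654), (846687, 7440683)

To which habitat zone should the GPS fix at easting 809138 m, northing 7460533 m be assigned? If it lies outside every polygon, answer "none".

Cast a ray rightward from (809138, 7460533). For each polygon, the edges (by vertex number in listed order) whose endpoints lie on opposite sides of northing = 7460533, where each meets that height, and whether that is right or left of the point:
West: 4–5 at easting≈834498.9 (right), 5–6 at easting≈855157.6 (right) → 2 crossings.
Inner: 1–2 at easting≈824243.8 (right), 4–1 at easting≈846713.1 (right) → 2 crossings.
South: 1–2 at easting≈819415.5 (right), 2–3 at easting≈803101.0 (left) → 1 crossing.
North: 1–2 at easting≈820773.5 (right), 4–1 at easting≈837684.8 (right) → 2 crossings.
East: 1–2 at easting≈849599.7 (right), 2–3 at easting≈825188.3 (right) → 2 crossings.
Only South has an odd count, so the point is inside South.

South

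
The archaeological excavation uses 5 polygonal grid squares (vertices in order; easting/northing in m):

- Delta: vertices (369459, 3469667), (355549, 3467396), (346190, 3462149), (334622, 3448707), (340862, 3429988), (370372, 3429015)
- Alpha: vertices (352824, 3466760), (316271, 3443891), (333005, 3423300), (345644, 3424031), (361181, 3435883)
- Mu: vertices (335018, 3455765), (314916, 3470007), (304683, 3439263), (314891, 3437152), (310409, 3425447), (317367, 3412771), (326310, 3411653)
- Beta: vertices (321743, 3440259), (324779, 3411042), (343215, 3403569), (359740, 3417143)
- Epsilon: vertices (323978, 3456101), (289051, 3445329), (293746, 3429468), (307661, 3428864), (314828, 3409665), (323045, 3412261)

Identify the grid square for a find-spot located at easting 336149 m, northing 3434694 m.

Alpha

Cast a ray rightward from (336149, 3434694). For each polygon, the edges (by vertex number in listed order) whose endpoints lie on opposite sides of northing = 3434694, where each meets that height, and whether that is right or left of the point:
Delta: 4–5 at easting≈339293.2 (right), 6–1 at easting≈370244.5 (right) → 2 crossings.
Alpha: 2–3 at easting≈323745.3 (left), 4–5 at easting≈359622.3 (right) → 1 crossing.
Mu: 4–5 at easting≈313949.8 (left), 7–1 at easting≈330858.4 (left) → 0 crossings.
Beta: 1–2 at easting≈322321.3 (left), 4–1 at easting≈330890.5 (left) → 0 crossings.
Epsilon: 2–3 at easting≈292199.1 (left), 6–1 at easting≈323522.4 (left) → 0 crossings.
Only Alpha has an odd count, so the point is inside Alpha.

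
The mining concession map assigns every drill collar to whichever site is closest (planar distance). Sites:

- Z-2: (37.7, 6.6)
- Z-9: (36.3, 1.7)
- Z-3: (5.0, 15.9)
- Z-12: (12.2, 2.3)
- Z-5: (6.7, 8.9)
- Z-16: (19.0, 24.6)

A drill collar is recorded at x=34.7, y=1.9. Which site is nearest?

Z-9

Squared distances to each site:
Z-2: 31.090; Z-9: 2.600; Z-3: 1078.090; Z-12: 506.410; Z-5: 833.000; Z-16: 761.780.
Minimum at Z-9.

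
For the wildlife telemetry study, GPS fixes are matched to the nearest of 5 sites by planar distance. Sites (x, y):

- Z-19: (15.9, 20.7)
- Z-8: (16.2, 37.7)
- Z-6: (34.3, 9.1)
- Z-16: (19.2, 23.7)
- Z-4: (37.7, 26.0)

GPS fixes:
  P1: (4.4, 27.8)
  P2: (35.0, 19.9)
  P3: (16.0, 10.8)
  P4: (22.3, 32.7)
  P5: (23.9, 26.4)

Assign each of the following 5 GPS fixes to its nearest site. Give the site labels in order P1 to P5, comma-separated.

Z-19, Z-4, Z-19, Z-8, Z-16

P1 → Z-19 (d²=182.66)
P2 → Z-4 (d²=44.50)
P3 → Z-19 (d²=98.02)
P4 → Z-8 (d²=62.21)
P5 → Z-16 (d²=29.38)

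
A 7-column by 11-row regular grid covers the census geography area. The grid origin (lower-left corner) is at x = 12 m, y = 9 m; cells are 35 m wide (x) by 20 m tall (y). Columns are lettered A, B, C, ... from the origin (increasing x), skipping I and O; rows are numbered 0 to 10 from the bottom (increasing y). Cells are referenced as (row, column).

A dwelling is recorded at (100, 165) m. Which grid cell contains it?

Column index: ⌊(100 − 12) / 35⌋ = ⌊2.514⌋ = 2 → column C
Row offset from origin: ⌊(165 − 9) / 20⌋ = ⌊7.800⌋ = 7 → row 7

(7, C)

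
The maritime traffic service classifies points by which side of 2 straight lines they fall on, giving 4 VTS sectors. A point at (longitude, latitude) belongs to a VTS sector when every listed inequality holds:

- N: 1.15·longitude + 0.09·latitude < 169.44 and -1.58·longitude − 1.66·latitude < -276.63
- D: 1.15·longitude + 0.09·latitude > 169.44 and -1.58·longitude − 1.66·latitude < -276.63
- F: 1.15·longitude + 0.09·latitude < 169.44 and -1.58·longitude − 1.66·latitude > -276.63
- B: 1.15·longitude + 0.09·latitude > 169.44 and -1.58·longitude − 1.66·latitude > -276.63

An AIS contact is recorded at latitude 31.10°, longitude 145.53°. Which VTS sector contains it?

1.15·145.53 + 0.09·31.10 = 170.159, which is > 169.44
-1.58·145.53 − 1.66·31.10 = -281.563, which is < -276.63
This sign pattern matches D.

D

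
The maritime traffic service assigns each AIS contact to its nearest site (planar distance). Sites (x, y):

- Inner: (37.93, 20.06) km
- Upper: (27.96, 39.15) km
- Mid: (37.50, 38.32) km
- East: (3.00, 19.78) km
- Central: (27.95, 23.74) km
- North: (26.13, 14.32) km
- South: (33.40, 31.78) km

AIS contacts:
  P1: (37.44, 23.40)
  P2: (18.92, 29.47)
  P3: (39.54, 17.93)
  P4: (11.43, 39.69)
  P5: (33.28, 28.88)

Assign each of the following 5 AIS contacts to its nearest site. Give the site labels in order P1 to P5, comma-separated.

P1 → Inner (d²=11.40)
P2 → Central (d²=114.37)
P3 → Inner (d²=7.13)
P4 → Upper (d²=273.53)
P5 → South (d²=8.42)

Inner, Central, Inner, Upper, South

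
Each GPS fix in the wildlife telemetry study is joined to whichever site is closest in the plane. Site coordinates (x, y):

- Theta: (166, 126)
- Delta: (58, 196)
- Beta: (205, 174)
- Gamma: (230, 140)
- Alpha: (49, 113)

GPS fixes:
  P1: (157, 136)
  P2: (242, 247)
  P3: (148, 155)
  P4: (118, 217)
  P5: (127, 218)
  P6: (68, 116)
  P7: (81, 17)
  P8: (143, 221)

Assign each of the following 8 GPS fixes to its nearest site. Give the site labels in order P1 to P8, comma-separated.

Theta, Beta, Theta, Delta, Delta, Alpha, Alpha, Beta

P1 → Theta (d²=181.00)
P2 → Beta (d²=6698.00)
P3 → Theta (d²=1165.00)
P4 → Delta (d²=4041.00)
P5 → Delta (d²=5245.00)
P6 → Alpha (d²=370.00)
P7 → Alpha (d²=10240.00)
P8 → Beta (d²=6053.00)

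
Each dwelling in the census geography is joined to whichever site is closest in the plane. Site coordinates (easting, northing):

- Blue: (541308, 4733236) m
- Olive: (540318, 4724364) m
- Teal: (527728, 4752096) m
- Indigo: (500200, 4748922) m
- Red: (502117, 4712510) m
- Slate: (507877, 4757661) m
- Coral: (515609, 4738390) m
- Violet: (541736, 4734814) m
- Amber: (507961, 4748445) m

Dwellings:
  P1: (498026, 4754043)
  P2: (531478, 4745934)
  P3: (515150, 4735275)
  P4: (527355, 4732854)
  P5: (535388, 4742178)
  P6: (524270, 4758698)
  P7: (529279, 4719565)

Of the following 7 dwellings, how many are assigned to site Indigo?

1

P1 → Indigo
P2 → Teal
P3 → Coral
P4 → Coral
P5 → Violet
P6 → Teal
P7 → Olive
1 of the 7 goes to Indigo.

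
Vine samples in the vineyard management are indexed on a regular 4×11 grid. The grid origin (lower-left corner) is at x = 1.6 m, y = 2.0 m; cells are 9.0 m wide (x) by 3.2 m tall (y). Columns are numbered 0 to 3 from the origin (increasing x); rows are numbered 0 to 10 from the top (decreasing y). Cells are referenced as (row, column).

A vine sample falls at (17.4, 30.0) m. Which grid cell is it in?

(2, 1)

Column index: ⌊(17.4 − 1.6) / 9.0⌋ = ⌊1.756⌋ = 1
Row offset from origin: ⌊(30.0 − 2.0) / 3.2⌋ = ⌊8.750⌋ = 8 → row 2 (counted from top)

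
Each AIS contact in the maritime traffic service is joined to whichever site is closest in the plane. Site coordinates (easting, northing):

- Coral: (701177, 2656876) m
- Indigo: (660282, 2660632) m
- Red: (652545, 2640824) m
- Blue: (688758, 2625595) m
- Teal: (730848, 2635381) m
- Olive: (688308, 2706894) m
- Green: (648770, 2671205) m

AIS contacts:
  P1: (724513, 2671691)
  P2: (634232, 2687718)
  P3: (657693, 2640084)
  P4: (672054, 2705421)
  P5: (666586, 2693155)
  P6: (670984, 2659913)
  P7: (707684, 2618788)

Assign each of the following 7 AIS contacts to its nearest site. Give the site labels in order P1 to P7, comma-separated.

P1 → Coral (d²=764053121.00)
P2 → Green (d²=484032613.00)
P3 → Red (d²=27049504.00)
P4 → Olive (d²=266362245.00)
P5 → Olive (d²=660605405.00)
P6 → Indigo (d²=115049765.00)
P7 → Blue (d²=404528725.00)

Coral, Green, Red, Olive, Olive, Indigo, Blue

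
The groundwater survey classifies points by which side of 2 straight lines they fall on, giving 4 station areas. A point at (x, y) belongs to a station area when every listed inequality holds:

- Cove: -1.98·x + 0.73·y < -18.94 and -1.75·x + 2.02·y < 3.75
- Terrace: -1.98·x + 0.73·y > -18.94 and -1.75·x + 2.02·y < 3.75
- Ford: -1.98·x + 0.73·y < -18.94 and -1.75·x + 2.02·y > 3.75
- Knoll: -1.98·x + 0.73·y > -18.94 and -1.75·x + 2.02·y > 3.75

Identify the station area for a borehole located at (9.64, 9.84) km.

-1.98·9.64 + 0.73·9.84 = -11.904, which is > -18.94
-1.75·9.64 + 2.02·9.84 = 3.007, which is < 3.75
This sign pattern matches Terrace.

Terrace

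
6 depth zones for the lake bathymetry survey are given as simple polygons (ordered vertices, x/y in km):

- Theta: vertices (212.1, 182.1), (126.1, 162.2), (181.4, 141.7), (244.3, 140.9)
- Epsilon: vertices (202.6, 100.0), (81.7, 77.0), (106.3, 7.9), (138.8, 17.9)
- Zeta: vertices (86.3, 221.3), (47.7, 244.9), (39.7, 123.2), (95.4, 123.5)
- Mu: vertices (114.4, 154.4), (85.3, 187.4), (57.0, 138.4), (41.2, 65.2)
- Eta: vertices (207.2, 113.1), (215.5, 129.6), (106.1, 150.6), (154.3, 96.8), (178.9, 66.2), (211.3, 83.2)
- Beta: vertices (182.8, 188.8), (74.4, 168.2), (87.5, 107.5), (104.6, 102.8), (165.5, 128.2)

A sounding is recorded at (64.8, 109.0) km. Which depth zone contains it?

Mu

Cast a ray rightward from (64.8, 109.0). For each polygon, the edges (by vertex number in listed order) whose endpoints lie on opposite sides of y = 109.0, where each meets that height, and whether that is right or left of the point:
Theta: no edge straddles that height → 0 crossings.
Epsilon: no edge straddles that height → 0 crossings.
Zeta: no edge straddles that height → 0 crossings.
Mu: 3–4 at x≈50.65 (left), 4–1 at x≈77.14 (right) → 1 crossing.
Eta: 3–4 at x≈143.37 (right), 6–1 at x≈207.76 (right) → 2 crossings.
Beta: 2–3 at x≈87.18 (right), 4–5 at x≈119.47 (right) → 2 crossings.
Only Mu has an odd count, so the point is inside Mu.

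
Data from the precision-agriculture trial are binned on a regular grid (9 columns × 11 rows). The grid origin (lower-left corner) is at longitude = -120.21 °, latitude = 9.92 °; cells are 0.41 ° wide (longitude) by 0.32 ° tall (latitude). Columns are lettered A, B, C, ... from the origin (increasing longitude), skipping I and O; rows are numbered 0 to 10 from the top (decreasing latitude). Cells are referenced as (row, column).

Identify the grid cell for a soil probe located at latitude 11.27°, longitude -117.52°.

(6, G)

Column index: ⌊(-117.52 − -120.21) / 0.41⌋ = ⌊6.561⌋ = 6 → column G
Row offset from origin: ⌊(11.27 − 9.92) / 0.32⌋ = ⌊4.219⌋ = 4 → row 6 (counted from top)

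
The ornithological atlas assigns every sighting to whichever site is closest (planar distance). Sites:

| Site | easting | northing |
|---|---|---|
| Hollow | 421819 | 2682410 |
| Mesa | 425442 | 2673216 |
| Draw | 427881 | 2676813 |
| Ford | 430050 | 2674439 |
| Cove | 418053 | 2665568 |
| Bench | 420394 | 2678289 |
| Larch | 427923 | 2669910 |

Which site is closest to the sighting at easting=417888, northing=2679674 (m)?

Bench

Squared distances to each site:
Hollow: 22938457.000; Mesa: 98768680.000; Draw: 108045370.000; Ford: 175319469.000; Cove: 199006461.000; Bench: 8198261.000; Larch: 196036921.000.
Minimum at Bench.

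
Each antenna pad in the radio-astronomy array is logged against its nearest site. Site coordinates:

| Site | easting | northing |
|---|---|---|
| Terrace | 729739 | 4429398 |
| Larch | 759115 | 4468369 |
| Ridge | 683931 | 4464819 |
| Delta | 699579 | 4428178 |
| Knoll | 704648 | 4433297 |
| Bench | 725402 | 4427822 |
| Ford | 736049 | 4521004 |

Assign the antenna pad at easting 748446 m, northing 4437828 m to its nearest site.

Terrace

Squared distances to each site:
Terrace: 421016749.000; Larch: 1046580242.000; Ridge: 4890699306.000; Delta: 2481106189.000; Knoll: 1938794765.000; Bench: 631145972.000; Ford: 7071932585.000.
Minimum at Terrace.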